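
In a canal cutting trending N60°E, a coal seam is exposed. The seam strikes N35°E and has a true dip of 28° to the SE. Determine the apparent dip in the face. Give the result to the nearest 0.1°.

The section lies 25° from the strike.
tan α = tan 28° × sin 25° = 0.5317 × 0.4226 = 0.2247
α = arctan(0.2247) = 12.66°

12.7°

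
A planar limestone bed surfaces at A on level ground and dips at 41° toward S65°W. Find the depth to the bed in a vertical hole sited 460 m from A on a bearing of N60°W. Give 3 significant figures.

The hole lies 55° from the dip direction, so the down-dip offset is 460 × cos 55° = 263.85 m.
Depth = down-dip offset × tan(dip) = 263.85 × tan 41° = 263.85 × 0.8693
Depth = 229.36 m

229 m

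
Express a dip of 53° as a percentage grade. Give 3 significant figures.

grade % = 100 × tan 53° = 100 × 1.3270

133%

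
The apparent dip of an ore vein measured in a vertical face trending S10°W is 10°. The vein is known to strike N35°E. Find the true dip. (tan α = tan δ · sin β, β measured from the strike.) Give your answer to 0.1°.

β = acute angle between strike N35°E and section S10°W = 25°.
tan δ = tan α / sin β = tan 10° / sin 25° = 0.1763 / 0.4226 = 0.4172
true dip = arctan 0.4172 = 22.65°

22.6°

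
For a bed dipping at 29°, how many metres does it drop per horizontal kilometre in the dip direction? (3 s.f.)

drop per km = 1000 × tan 29° = 1000 × 0.5543

554 m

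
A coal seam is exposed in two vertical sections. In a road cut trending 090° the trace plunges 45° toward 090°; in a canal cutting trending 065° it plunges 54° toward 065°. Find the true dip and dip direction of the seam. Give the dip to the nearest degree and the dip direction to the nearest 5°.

true dip 56°, dip direction 040°

The two traces are lines in the plane: v₁ = (sin 90°·cos 45°, cos 90°·cos 45°, −sin 45°), v₂ = (sin 65°·cos 54°, cos 65°·cos 54°, −sin 54°).
Cross product v₁ × v₂ gives the pole to the plane: n ∝ (0.176, 0.195, 0.176).
tan δ = √(n_x²+n_y²)/n_z = 0.263/0.176, so δ = 56.2°.
The horizontal component of n points toward azimuth atan2(n_x, n_y) = 42°, the dip direction.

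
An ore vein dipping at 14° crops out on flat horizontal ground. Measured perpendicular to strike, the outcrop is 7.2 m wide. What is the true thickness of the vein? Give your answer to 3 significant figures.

True thickness t = w · sin(dip) = 7.2 × sin 14°
t = 7.2 × 0.2419 = 1.742 m

1.74 m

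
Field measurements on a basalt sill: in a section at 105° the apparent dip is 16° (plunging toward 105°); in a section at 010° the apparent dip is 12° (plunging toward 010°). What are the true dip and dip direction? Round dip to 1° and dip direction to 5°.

The two traces are lines in the plane: v₁ = (sin 105°·cos 16°, cos 105°·cos 16°, −sin 16°), v₂ = (sin 10°·cos 12°, cos 10°·cos 12°, −sin 12°).
n = v₁ × v₂ = (0.317, 0.146, 0.937) (taken with n_z > 0).
Dip δ = arctan(|n_h|/n_z) = arctan(0.349/0.937) = 20.5°.
The horizontal component of n points toward azimuth atan2(n_x, n_y) = 65°, the dip direction.

true dip 20°, dip direction 065°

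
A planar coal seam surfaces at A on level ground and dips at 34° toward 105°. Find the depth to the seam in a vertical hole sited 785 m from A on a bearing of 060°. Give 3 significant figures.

The hole lies 45° from the dip direction, so the down-dip offset is 785 × cos 45° = 555.08 m.
Depth = down-dip offset × tan(dip) = 555.08 × tan 34° = 555.08 × 0.6745
Depth = 374.41 m

374 m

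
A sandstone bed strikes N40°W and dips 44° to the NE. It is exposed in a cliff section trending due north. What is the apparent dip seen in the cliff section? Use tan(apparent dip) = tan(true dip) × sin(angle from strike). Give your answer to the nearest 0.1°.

31.8°

Angle between strike (N40°W) and section (due north): β = 40°.
tan α = tan 44° × sin 40° = 0.9657 × 0.6428 = 0.6207
α = arctan(0.6207) = 31.83°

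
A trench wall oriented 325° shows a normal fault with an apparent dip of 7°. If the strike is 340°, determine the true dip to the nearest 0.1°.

β = acute angle between strike 340° and section 325° = 15°.
tan(true dip) = tan 7° / sin 15° = 0.4744
true dip = arctan 0.4744 = 25.38°

25.4°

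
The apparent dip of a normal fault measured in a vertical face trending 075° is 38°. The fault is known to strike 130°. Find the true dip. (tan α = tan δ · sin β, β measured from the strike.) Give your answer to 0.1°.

43.6°

The section is 55° from the strike.
tan(true dip) = tan 38° / sin 55° = 0.9538
δ = arctan(0.9538) = 43.64°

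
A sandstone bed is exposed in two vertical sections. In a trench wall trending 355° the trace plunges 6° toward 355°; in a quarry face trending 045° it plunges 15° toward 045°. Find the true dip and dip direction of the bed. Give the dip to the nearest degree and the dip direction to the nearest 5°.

Each apparent-dip line lies in the plane. As unit vectors (x east, y north, z up), v₁ plunges 6°→355° and v₂ plunges 15°→045°.
n = v₁ × v₂ = (0.185, 0.094, 0.736) (taken with n_z > 0).
True dip = arccos(n_z / |n|) = arccos(0.9625) = 15.7°.
Dip direction = atan2(0.185, 0.094) = 63° (azimuth of n's horizontal projection).

true dip 16°, dip direction 065°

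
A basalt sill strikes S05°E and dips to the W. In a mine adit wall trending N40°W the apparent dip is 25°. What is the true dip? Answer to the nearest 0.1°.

39.1°

The section is 35° from the strike.
tan δ = tan α / sin β = tan 25° / sin 35° = 0.4663 / 0.5736 = 0.8130
δ = arctan(0.8130) = 39.11°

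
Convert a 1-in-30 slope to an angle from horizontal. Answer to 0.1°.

tan θ = 1/30 = 0.0333
θ = arctan(0.0333) = 1.91°

1.9°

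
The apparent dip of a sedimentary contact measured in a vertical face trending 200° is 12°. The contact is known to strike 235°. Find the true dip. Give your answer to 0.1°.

The section is 35° from the strike.
tan(true dip) = tan 12° / sin 35° = 0.3706
δ = arctan(0.3706) = 20.33°

20.3°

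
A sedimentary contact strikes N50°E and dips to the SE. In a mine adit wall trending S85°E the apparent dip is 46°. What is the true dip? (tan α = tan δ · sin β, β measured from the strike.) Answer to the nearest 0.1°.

β = acute angle between strike N50°E and section S85°E = 45°.
tan(true dip) = tan 46° / sin 45° = 1.4645
true dip = arctan 1.4645 = 55.67°

55.7°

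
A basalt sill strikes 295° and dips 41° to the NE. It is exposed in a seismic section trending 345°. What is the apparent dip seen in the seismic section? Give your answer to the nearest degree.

34°

The strike is 295° and the section trends 345°; the acute angle between them is β = 50°.
tan α = tan 41° × sin 50° = 0.8693 × 0.7660 = 0.6659
apparent dip = arctan 0.6659 = 33.66°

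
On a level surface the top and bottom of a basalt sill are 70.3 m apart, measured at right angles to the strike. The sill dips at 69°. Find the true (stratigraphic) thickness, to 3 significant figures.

65.6 m

True thickness t = w · sin(dip) = 70.3 × sin 69°
t = 70.3 × 0.9336 = 65.631 m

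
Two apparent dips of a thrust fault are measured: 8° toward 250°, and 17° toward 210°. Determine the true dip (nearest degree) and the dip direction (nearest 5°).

true dip 19°, dip direction 185°

Represent each trace as a vector plunging at its apparent dip toward its trend (east-north-up frame): v₁ = (-0.931, -0.339, -0.139), v₂ = (-0.478, -0.828, -0.292).
Cross product v₁ × v₂ gives the pole to the plane: n ∝ (-0.016, -0.206, 0.609).
True dip = arccos(n_z / |n|) = arccos(0.9472) = 18.7°.
Dip direction = azimuth of (n_x, n_y) = atan2(-0.016, -0.206) = 185°.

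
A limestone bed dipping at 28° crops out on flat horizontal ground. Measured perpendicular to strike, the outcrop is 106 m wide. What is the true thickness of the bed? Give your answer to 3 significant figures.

True thickness t = w · sin(dip) = 106 × sin 28°
t = 106 × 0.4695 = 49.764 m

49.8 m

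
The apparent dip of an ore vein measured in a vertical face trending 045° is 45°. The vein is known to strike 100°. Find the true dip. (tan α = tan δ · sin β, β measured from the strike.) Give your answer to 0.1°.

50.7°

The section is 55° from the strike.
tan δ = tan α / sin β = tan 45° / sin 55° = 1.0000 / 0.8192 = 1.2208
δ = arctan(1.2208) = 50.68°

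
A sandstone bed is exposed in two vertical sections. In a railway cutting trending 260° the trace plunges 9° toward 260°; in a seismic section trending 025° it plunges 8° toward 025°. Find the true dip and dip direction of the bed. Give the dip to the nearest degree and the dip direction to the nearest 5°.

true dip 18°, dip direction 320°

The two traces are lines in the plane: v₁ = (sin 260°·cos 9°, cos 260°·cos 9°, −sin 9°), v₂ = (sin 25°·cos 8°, cos 25°·cos 8°, −sin 8°).
Cross product v₁ × v₂ gives the pole to the plane: n ∝ (-0.164, 0.201, 0.801).
tan δ = √(n_x²+n_y²)/n_z = 0.259/0.801, so δ = 17.9°.
Dip direction = atan2(-0.164, 0.201) = 321° (azimuth of n's horizontal projection).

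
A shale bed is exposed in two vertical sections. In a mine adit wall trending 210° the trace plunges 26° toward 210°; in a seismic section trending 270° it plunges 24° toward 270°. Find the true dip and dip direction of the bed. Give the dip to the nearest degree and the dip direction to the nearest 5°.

Each apparent-dip line lies in the plane. As unit vectors (x east, y north, z up), v₁ plunges 26°→210° and v₂ plunges 24°→270°.
Cross product v₁ × v₂ gives the pole to the plane: n ∝ (-0.317, -0.218, 0.711).
tan δ = √(n_x²+n_y²)/n_z = 0.384/0.711, so δ = 28.4°.
Dip direction = azimuth of (n_x, n_y) = atan2(-0.317, -0.218) = 235°.

true dip 28°, dip direction 235°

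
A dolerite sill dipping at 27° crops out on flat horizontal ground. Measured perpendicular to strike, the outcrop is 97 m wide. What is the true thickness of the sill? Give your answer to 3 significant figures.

44.0 m

True thickness t = w · sin(dip) = 97 × sin 27°
t = 97 × 0.4540 = 44.037 m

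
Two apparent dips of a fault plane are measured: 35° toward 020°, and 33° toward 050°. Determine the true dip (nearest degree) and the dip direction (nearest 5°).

The two traces are lines in the plane: v₁ = (sin 20°·cos 35°, cos 20°·cos 35°, −sin 35°), v₂ = (sin 50°·cos 33°, cos 50°·cos 33°, −sin 33°).
n = v₁ × v₂ = (0.110, 0.216, 0.343) (taken with n_z > 0).
tan δ = √(n_x²+n_y²)/n_z = 0.242/0.343, so δ = 35.2°.
Dip direction = azimuth of (n_x, n_y) = atan2(0.110, 0.216) = 27°.

true dip 35°, dip direction 025°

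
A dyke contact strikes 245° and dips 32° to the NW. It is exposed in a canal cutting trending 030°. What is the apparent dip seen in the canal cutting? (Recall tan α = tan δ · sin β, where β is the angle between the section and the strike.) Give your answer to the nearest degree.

The strike is 245° and the section trends 030°; the acute angle between them is β = 35°.
tan(apparent dip) = tan 32° · sin 35° = 0.3584
apparent dip = arctan 0.3584 = 19.72°

20°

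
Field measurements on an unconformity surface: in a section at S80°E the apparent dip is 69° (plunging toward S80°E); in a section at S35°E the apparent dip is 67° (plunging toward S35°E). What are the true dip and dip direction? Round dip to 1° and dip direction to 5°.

true dip 70°, dip direction 115°

The two traces are lines in the plane: v₁ = (sin 100°·cos 69°, cos 100°·cos 69°, −sin 69°), v₂ = (sin 145°·cos 67°, cos 145°·cos 67°, −sin 67°).
Cross product v₁ × v₂ gives the pole to the plane: n ∝ (0.242, -0.116, 0.099).
Dip δ = arctan(|n_h|/n_z) = arctan(0.268/0.099) = 69.7°.
Dip direction = azimuth of (n_x, n_y) = atan2(0.242, -0.116) = 116°.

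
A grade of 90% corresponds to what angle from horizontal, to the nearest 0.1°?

42.0°

tan θ = 90/100 = 0.9000
θ = arctan(0.9000) = 41.99°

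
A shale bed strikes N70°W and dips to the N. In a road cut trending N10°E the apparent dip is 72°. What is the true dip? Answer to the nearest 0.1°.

The section is 80° from the strike.
tan(true dip) = tan 72° / sin 80° = 3.1252
δ = arctan(3.1252) = 72.26°

72.3°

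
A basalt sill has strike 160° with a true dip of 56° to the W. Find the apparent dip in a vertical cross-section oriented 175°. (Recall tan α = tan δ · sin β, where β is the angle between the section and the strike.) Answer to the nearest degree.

21°

The section lies 15° from the strike.
tan(apparent dip) = tan 56° · sin 15° = 0.3837
α = arctan(0.3837) = 20.99°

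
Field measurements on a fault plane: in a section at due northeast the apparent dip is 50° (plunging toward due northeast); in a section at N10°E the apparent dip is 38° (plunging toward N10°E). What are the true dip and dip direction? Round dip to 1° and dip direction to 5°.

true dip 51°, dip direction 060°

The two traces are lines in the plane: v₁ = (sin 45°·cos 50°, cos 45°·cos 50°, −sin 50°), v₂ = (sin 10°·cos 38°, cos 10°·cos 38°, −sin 38°).
Cross product v₁ × v₂ gives the pole to the plane: n ∝ (0.315, 0.175, 0.291).
tan δ = √(n_x²+n_y²)/n_z = 0.360/0.291, so δ = 51.1°.
Dip direction = azimuth of (n_x, n_y) = atan2(0.315, 0.175) = 61°.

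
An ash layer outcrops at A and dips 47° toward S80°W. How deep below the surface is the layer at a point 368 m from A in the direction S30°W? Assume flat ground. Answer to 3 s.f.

254 m

The hole lies 50° from the dip direction, so the down-dip offset is 368 × cos 50° = 236.55 m.
Depth = down-dip offset × tan(dip) = 236.55 × tan 47° = 236.55 × 1.0724
Depth = 253.66 m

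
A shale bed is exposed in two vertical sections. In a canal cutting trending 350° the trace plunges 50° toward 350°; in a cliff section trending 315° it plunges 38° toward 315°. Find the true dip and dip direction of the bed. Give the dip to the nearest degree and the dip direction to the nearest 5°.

The two traces are lines in the plane: v₁ = (sin 350°·cos 50°, cos 350°·cos 50°, −sin 50°), v₂ = (sin 315°·cos 38°, cos 315°·cos 38°, −sin 38°).
n = v₁ × v₂ = (0.037, 0.358, 0.291) (taken with n_z > 0).
True dip = arccos(n_z / |n|) = arccos(0.6280) = 51.1°.
Dip direction = azimuth of (n_x, n_y) = atan2(0.037, 0.358) = 6°.

true dip 51°, dip direction 005°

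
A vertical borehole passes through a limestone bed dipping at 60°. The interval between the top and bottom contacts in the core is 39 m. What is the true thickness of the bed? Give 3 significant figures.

True thickness t = h · cos(dip) = 39 × cos 60°
t = 39 × 0.5000 = 19.500 m

19.5 m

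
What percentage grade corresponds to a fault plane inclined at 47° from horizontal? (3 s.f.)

grade % = 100 × tan 47° = 100 × 1.0724

107%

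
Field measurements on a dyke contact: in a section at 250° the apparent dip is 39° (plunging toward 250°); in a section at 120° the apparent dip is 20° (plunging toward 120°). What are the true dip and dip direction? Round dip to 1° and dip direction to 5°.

Each apparent-dip line lies in the plane. As unit vectors (x east, y north, z up), v₁ plunges 39°→250° and v₂ plunges 20°→120°.
The plane normal is n = v₁ × v₂ ∝ (-0.205, -0.762, 0.559).
True dip = arccos(n_z / |n|) = arccos(0.5784) = 54.7°.
Dip direction = atan2(-0.205, -0.762) = 195° (azimuth of n's horizontal projection).

true dip 55°, dip direction 195°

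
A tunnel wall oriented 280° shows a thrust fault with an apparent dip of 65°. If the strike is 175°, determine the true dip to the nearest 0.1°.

65.8°

The section is 75° from the strike.
tan(true dip) = tan 65° / sin 75° = 2.2202
δ = arctan(2.2202) = 65.75°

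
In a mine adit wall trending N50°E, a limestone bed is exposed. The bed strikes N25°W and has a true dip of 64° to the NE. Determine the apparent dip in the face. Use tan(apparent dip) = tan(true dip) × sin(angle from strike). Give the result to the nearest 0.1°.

The strike is N25°W and the section trends N50°E; the acute angle between them is β = 75°.
tan α = tan 64° × sin 75° = 2.0503 × 0.9659 = 1.9804
apparent dip = arctan 1.9804 = 63.21°

63.2°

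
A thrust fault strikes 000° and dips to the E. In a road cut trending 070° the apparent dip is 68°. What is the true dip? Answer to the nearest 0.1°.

β = acute angle between strike 000° and section 070° = 70°.
tan(true dip) = tan 68° / sin 70° = 2.6339
δ = arctan(2.6339) = 69.21°

69.2°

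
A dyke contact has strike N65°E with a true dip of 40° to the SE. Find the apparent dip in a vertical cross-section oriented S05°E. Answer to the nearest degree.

The strike is N65°E and the section trends S05°E; the acute angle between them is β = 70°.
tan α = tan 40° × sin 70° = 0.8391 × 0.9397 = 0.7885
α = arctan(0.7885) = 38.26°

38°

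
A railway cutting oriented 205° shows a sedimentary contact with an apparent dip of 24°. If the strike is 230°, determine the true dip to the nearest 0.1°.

46.5°

β = acute angle between strike 230° and section 205° = 25°.
tan δ = tan α / sin β = tan 24° / sin 25° = 0.4452 / 0.4226 = 1.0535
true dip = arctan 1.0535 = 46.49°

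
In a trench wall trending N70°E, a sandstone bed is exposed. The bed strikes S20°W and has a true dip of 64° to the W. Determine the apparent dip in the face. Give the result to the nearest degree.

Angle between strike (S20°W) and section (N70°E): β = 50°.
tan α = tan 64° × sin 50° = 2.0503 × 0.7660 = 1.5706
apparent dip = arctan 1.5706 = 57.52°

58°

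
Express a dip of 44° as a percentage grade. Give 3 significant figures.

grade % = 100 × tan 44° = 100 × 0.9657

96.6%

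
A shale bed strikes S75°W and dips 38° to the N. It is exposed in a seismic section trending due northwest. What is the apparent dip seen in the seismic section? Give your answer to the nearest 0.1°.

The strike is S75°W and the section trends due northwest; the acute angle between them is β = 60°.
tan α = tan 38° × sin 60° = 0.7813 × 0.8660 = 0.6766
apparent dip = arctan 0.6766 = 34.08°

34.1°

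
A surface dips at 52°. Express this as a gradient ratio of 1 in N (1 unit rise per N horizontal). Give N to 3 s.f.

1 in 0.781

1 : N means tan θ = 1/N, so N = 1/tan 52° = 1/1.2799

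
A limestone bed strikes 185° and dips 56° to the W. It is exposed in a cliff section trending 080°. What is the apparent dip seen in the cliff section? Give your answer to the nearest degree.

55°

Angle between strike (185°) and section (080°): β = 75°.
tan α = tan 56° × sin 75° = 1.4826 × 0.9659 = 1.4320
apparent dip = arctan 1.4320 = 55.07°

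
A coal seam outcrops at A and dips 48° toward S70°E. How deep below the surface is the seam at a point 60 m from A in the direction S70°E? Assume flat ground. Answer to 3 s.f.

66.6 m

The hole is directly down-dip from the outcrop, so the down-dip offset is 60 m.
Depth = down-dip offset × tan(dip) = 60.00 × tan 48° = 60.00 × 1.1106
Depth = 66.64 m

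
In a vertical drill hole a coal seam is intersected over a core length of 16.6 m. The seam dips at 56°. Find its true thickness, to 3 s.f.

9.28 m

True thickness t = h · cos(dip) = 16.6 × cos 56°
t = 16.6 × 0.5592 = 9.283 m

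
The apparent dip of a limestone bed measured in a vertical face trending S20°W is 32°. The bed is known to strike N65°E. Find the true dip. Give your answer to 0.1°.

41.5°

The section is 45° from the strike.
tan δ = tan α / sin β = tan 32° / sin 45° = 0.6249 / 0.7071 = 0.8837
true dip = arctan 0.8837 = 41.47°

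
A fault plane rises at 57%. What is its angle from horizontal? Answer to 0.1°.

29.7°

tan θ = 57/100 = 0.5700
θ = arctan(0.5700) = 29.68°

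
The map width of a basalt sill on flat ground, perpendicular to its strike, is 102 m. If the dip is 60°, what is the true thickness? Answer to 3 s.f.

88.3 m

True thickness t = w · sin(dip) = 102 × sin 60°
t = 102 × 0.8660 = 88.335 m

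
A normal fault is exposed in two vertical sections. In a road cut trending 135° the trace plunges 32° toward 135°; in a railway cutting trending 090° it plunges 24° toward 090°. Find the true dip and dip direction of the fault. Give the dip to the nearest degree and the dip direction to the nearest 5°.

The two traces are lines in the plane: v₁ = (sin 135°·cos 32°, cos 135°·cos 32°, −sin 32°), v₂ = (sin 90°·cos 24°, cos 90°·cos 24°, −sin 24°).
Cross product v₁ × v₂ gives the pole to the plane: n ∝ (0.244, -0.240, 0.548).
tan δ = √(n_x²+n_y²)/n_z = 0.342/0.548, so δ = 32.0°.
Dip direction = atan2(0.244, -0.240) = 135° (azimuth of n's horizontal projection).

true dip 32°, dip direction 135°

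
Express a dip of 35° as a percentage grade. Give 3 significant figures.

70.0%

grade % = 100 × tan 35° = 100 × 0.7002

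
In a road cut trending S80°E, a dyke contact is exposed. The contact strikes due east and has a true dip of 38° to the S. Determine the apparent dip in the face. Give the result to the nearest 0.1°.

The section lies 10° from the strike.
tan(apparent dip) = tan 38° · sin 10° = 0.1357
apparent dip = arctan 0.1357 = 7.73°

7.7°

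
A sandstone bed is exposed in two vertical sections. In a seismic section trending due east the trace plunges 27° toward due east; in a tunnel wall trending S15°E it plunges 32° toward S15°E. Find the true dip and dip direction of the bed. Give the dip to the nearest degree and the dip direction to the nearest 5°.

true dip 36°, dip direction 135°

Each apparent-dip line lies in the plane. As unit vectors (x east, y north, z up), v₁ plunges 27°→due east and v₂ plunges 32°→S15°E.
n = v₁ × v₂ = (0.372, -0.373, 0.730) (taken with n_z > 0).
tan δ = √(n_x²+n_y²)/n_z = 0.526/0.730, so δ = 35.8°.
Dip direction = atan2(0.372, -0.373) = 135° (azimuth of n's horizontal projection).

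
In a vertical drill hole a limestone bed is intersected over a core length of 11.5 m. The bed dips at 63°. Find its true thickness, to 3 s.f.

True thickness t = h · cos(dip) = 11.5 × cos 63°
t = 11.5 × 0.4540 = 5.221 m

5.22 m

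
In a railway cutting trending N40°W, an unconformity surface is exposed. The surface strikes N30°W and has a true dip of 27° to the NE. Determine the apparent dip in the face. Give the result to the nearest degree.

Angle between strike (N30°W) and section (N40°W): β = 10°.
tan α = tan 27° × sin 10° = 0.5095 × 0.1736 = 0.0885
apparent dip = arctan 0.0885 = 5.06°

5°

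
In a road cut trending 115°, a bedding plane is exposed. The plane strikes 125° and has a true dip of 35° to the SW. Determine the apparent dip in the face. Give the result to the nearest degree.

The section lies 10° from the strike.
tan(apparent dip) = tan 35° · sin 10° = 0.1216
α = arctan(0.1216) = 6.93°

7°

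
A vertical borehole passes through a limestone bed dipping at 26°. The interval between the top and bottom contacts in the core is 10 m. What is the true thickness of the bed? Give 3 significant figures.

8.99 m

True thickness t = h · cos(dip) = 10 × cos 26°
t = 10 × 0.8988 = 8.988 m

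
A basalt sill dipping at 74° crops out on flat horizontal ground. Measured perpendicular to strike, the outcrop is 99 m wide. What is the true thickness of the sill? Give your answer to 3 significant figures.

True thickness t = w · sin(dip) = 99 × sin 74°
t = 99 × 0.9613 = 95.165 m

95.2 m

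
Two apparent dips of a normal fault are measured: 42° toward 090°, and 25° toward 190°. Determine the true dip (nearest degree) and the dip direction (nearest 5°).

The two traces are lines in the plane: v₁ = (sin 90°·cos 42°, cos 90°·cos 42°, −sin 42°), v₂ = (sin 190°·cos 25°, cos 190°·cos 25°, −sin 25°).
n = v₁ × v₂ = (0.597, -0.419, 0.663) (taken with n_z > 0).
True dip = arccos(n_z / |n|) = arccos(0.6726) = 47.7°.
Dip direction = atan2(0.597, -0.419) = 125° (azimuth of n's horizontal projection).

true dip 48°, dip direction 125°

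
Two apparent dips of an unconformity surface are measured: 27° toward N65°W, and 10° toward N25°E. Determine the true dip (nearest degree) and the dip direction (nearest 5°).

The two traces are lines in the plane: v₁ = (sin 295°·cos 27°, cos 295°·cos 27°, −sin 27°), v₂ = (sin 25°·cos 10°, cos 25°·cos 10°, −sin 10°).
Cross product v₁ × v₂ gives the pole to the plane: n ∝ (-0.340, 0.329, 0.877).
Dip δ = arctan(|n_h|/n_z) = arctan(0.473/0.877) = 28.3°.
Dip direction = azimuth of (n_x, n_y) = atan2(-0.340, 0.329) = 314°.

true dip 28°, dip direction 315°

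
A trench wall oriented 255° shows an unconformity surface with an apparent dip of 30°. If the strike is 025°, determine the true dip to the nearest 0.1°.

37.0°

β = acute angle between strike 025° and section 255° = 50°.
tan δ = tan α / sin β = tan 30° / sin 50° = 0.5774 / 0.7660 = 0.7537
true dip = arctan 0.7537 = 37.00°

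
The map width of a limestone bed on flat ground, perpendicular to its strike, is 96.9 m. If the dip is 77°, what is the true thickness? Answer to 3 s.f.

94.4 m

True thickness t = w · sin(dip) = 96.9 × sin 77°
t = 96.9 × 0.9744 = 94.416 m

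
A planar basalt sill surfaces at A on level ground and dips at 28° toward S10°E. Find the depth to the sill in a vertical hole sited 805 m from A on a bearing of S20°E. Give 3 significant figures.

The hole lies 10° from the dip direction, so the down-dip offset is 805 × cos 10° = 792.77 m.
Depth = down-dip offset × tan(dip) = 792.77 × tan 28° = 792.77 × 0.5317
Depth = 421.52 m

422 m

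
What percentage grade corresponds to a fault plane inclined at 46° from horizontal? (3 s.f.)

grade % = 100 × tan 46° = 100 × 1.0355

104%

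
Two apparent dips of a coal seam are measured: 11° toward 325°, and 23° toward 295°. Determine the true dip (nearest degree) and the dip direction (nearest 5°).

Represent each trace as a vector plunging at its apparent dip toward its trend (east-north-up frame): v₁ = (-0.563, 0.804, -0.191), v₂ = (-0.834, 0.389, -0.391).
n = v₁ × v₂ = (-0.240, -0.061, 0.452) (taken with n_z > 0).
tan δ = √(n_x²+n_y²)/n_z = 0.248/0.452, so δ = 28.7°.
The horizontal component of n points toward azimuth atan2(n_x, n_y) = 256°, the dip direction.

true dip 29°, dip direction 255°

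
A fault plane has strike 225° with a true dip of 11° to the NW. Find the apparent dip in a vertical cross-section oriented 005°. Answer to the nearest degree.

7°

The strike is 225° and the section trends 005°; the acute angle between them is β = 40°.
tan α = tan 11° × sin 40° = 0.1944 × 0.6428 = 0.1249
α = arctan(0.1249) = 7.12°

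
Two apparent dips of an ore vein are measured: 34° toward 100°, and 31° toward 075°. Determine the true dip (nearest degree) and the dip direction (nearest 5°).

Represent each trace as a vector plunging at its apparent dip toward its trend (east-north-up frame): v₁ = (0.816, -0.144, -0.559), v₂ = (0.828, 0.222, -0.515).
The plane normal is n = v₁ × v₂ ∝ (0.198, -0.042, 0.300).
tan δ = √(n_x²+n_y²)/n_z = 0.203/0.300, so δ = 34.0°.
The horizontal component of n points toward azimuth atan2(n_x, n_y) = 102°, the dip direction.

true dip 34°, dip direction 100°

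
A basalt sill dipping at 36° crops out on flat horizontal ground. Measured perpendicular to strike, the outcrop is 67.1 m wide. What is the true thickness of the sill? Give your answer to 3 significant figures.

39.4 m

True thickness t = w · sin(dip) = 67.1 × sin 36°
t = 67.1 × 0.5878 = 39.440 m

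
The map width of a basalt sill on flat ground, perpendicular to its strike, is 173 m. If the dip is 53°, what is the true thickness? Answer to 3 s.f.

True thickness t = w · sin(dip) = 173 × sin 53°
t = 173 × 0.7986 = 138.164 m

138 m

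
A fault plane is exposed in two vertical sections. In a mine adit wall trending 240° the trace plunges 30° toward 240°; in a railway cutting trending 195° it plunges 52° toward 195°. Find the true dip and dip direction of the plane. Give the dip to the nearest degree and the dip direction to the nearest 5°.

true dip 54°, dip direction 175°

Each apparent-dip line lies in the plane. As unit vectors (x east, y north, z up), v₁ plunges 30°→240° and v₂ plunges 52°→195°.
The plane normal is n = v₁ × v₂ ∝ (0.044, -0.511, 0.377).
tan δ = √(n_x²+n_y²)/n_z = 0.513/0.377, so δ = 53.7°.
The horizontal component of n points toward azimuth atan2(n_x, n_y) = 175°, the dip direction.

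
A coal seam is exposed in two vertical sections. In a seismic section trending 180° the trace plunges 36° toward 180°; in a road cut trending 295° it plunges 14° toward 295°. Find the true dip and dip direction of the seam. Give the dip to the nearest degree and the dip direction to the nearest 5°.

true dip 44°, dip direction 220°

The two traces are lines in the plane: v₁ = (sin 180°·cos 36°, cos 180°·cos 36°, −sin 36°), v₂ = (sin 295°·cos 14°, cos 295°·cos 14°, −sin 14°).
n = v₁ × v₂ = (-0.437, -0.517, 0.711) (taken with n_z > 0).
Dip δ = arctan(|n_h|/n_z) = arctan(0.677/0.711) = 43.6°.
The horizontal component of n points toward azimuth atan2(n_x, n_y) = 220°, the dip direction.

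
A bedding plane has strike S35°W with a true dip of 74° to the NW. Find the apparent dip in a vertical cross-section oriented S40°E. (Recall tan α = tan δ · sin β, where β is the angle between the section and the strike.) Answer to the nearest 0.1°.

73.5°

Angle between strike (S35°W) and section (S40°E): β = 75°.
tan α = tan 74° × sin 75° = 3.4874 × 0.9659 = 3.3686
α = arctan(3.3686) = 73.47°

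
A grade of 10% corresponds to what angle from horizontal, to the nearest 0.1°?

tan θ = 10/100 = 0.1000
θ = arctan(0.1000) = 5.71°

5.7°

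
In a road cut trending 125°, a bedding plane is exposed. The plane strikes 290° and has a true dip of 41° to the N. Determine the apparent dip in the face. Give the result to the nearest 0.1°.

The strike is 290° and the section trends 125°; the acute angle between them is β = 15°.
tan(apparent dip) = tan 41° · sin 15° = 0.2250
α = arctan(0.2250) = 12.68°

12.7°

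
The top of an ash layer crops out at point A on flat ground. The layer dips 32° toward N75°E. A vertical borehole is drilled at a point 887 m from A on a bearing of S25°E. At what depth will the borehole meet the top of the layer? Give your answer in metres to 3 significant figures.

The hole lies 80° from the dip direction, so the down-dip offset is 887 × cos 80° = 154.03 m.
Depth = down-dip offset × tan(dip) = 154.03 × tan 32° = 154.03 × 0.6249
Depth = 96.25 m

96.2 m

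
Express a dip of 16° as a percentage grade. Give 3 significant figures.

grade % = 100 × tan 16° = 100 × 0.2867

28.7%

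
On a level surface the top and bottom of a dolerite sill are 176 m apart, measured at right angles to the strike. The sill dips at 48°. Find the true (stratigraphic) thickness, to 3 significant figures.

True thickness t = w · sin(dip) = 176 × sin 48°
t = 176 × 0.7431 = 130.793 m

131 m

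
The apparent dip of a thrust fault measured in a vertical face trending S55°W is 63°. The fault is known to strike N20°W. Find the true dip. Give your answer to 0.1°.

63.8°

β = acute angle between strike N20°W and section S55°W = 75°.
tan δ = tan α / sin β = tan 63° / sin 75° = 1.9626 / 0.9659 = 2.0318
true dip = arctan 2.0318 = 63.80°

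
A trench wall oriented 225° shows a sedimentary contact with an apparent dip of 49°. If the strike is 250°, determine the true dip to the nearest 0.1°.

β = acute angle between strike 250° and section 225° = 25°.
tan δ = tan α / sin β = tan 49° / sin 25° = 1.1504 / 0.4226 = 2.7220
δ = arctan(2.7220) = 69.83°

69.8°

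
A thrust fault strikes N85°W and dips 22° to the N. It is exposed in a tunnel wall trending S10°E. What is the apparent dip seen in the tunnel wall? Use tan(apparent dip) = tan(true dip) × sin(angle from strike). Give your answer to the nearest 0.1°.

The section lies 75° from the strike.
tan α = tan 22° × sin 75° = 0.4040 × 0.9659 = 0.3903
apparent dip = arctan 0.3903 = 21.32°

21.3°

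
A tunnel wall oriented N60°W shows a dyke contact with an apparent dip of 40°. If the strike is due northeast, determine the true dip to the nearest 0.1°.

41.0°

β = acute angle between strike due northeast and section N60°W = 75°.
tan(true dip) = tan 40° / sin 75° = 0.8687
δ = arctan(0.8687) = 40.98°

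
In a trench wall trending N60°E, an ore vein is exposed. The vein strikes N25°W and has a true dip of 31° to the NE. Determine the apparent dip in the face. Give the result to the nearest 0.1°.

30.9°

The section lies 85° from the strike.
tan α = tan 31° × sin 85° = 0.6009 × 0.9962 = 0.5986
α = arctan(0.5986) = 30.90°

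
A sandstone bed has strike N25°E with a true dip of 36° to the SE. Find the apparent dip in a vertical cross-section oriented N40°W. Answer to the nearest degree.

33°

The strike is N25°E and the section trends N40°W; the acute angle between them is β = 65°.
tan α = tan 36° × sin 65° = 0.7265 × 0.9063 = 0.6585
α = arctan(0.6585) = 33.36°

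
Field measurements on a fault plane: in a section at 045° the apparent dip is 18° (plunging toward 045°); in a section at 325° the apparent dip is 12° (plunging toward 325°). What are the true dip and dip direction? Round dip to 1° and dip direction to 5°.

Represent each trace as a vector plunging at its apparent dip toward its trend (east-north-up frame): v₁ = (0.672, 0.672, -0.309), v₂ = (-0.561, 0.801, -0.208).
n = v₁ × v₂ = (0.108, 0.313, 0.916) (taken with n_z > 0).
tan δ = √(n_x²+n_y²)/n_z = 0.331/0.916, so δ = 19.9°.
Dip direction = atan2(0.108, 0.313) = 19° (azimuth of n's horizontal projection).

true dip 20°, dip direction 020°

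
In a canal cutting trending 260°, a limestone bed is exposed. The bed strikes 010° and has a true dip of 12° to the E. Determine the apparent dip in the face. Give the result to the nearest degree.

11°

The section lies 70° from the strike.
tan α = tan 12° × sin 70° = 0.2126 × 0.9397 = 0.1997
apparent dip = arctan 0.1997 = 11.30°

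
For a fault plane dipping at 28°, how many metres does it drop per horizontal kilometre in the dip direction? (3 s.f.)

532 m

drop per km = 1000 × tan 28° = 1000 × 0.5317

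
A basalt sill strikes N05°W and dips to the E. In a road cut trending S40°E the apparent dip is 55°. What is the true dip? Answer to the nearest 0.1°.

68.1°

β = acute angle between strike N05°W and section S40°E = 35°.
tan δ = tan α / sin β = tan 55° / sin 35° = 1.4281 / 0.5736 = 2.4899
true dip = arctan 2.4899 = 68.12°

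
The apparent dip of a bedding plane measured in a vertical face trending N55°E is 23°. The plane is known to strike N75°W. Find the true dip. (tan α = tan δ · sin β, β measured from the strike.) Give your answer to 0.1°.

The section is 50° from the strike.
tan(true dip) = tan 23° / sin 50° = 0.5541
true dip = arctan 0.5541 = 28.99°

29.0°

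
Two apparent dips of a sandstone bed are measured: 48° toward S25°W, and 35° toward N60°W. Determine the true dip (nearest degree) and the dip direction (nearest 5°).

Each apparent-dip line lies in the plane. As unit vectors (x east, y north, z up), v₁ plunges 48°→S25°W and v₂ plunges 35°→N60°W.
Cross product v₁ × v₂ gives the pole to the plane: n ∝ (-0.652, -0.365, 0.546).
tan δ = √(n_x²+n_y²)/n_z = 0.747/0.546, so δ = 53.8°.
Dip direction = atan2(-0.652, -0.365) = 241° (azimuth of n's horizontal projection).

true dip 54°, dip direction 240°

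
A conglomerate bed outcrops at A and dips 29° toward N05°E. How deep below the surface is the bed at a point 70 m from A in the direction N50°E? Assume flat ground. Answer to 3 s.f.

The hole lies 45° from the dip direction, so the down-dip offset is 70 × cos 45° = 49.50 m.
Depth = down-dip offset × tan(dip) = 49.50 × tan 29° = 49.50 × 0.5543
Depth = 27.44 m

27.4 m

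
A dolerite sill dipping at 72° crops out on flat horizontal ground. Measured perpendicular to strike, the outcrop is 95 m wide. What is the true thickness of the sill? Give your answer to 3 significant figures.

90.4 m

True thickness t = w · sin(dip) = 95 × sin 72°
t = 95 × 0.9511 = 90.350 m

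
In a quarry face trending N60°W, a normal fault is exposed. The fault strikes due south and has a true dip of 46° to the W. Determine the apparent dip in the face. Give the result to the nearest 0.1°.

The strike is due south and the section trends N60°W; the acute angle between them is β = 60°.
tan α = tan 46° × sin 60° = 1.0355 × 0.8660 = 0.8968
α = arctan(0.8968) = 41.89°

41.9°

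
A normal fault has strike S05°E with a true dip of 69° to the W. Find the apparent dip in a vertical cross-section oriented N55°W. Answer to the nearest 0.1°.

The strike is S05°E and the section trends N55°W; the acute angle between them is β = 50°.
tan α = tan 69° × sin 50° = 2.6051 × 0.7660 = 1.9956
apparent dip = arctan 1.9956 = 63.38°

63.4°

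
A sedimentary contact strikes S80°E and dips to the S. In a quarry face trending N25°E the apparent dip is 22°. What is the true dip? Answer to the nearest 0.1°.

The section is 75° from the strike.
tan(true dip) = tan 22° / sin 75° = 0.4183
true dip = arctan 0.4183 = 22.70°

22.7°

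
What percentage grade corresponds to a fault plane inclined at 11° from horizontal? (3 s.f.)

grade % = 100 × tan 11° = 100 × 0.1944

19.4%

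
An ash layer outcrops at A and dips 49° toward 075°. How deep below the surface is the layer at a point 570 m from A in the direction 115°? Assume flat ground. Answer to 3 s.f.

The hole lies 40° from the dip direction, so the down-dip offset is 570 × cos 40° = 436.65 m.
Depth = down-dip offset × tan(dip) = 436.65 × tan 49° = 436.65 × 1.1504
Depth = 502.30 m

502 m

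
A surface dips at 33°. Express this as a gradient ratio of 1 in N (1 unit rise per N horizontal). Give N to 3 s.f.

1 in 1.54

1 : N means tan θ = 1/N, so N = 1/tan 33° = 1/0.6494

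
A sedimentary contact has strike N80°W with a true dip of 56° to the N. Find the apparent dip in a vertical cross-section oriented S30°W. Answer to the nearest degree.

The strike is N80°W and the section trends S30°W; the acute angle between them is β = 70°.
tan α = tan 56° × sin 70° = 1.4826 × 0.9397 = 1.3932
α = arctan(1.3932) = 54.33°

54°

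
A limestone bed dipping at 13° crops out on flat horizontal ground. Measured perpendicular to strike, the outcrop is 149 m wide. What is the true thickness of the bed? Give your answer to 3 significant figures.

33.5 m

True thickness t = w · sin(dip) = 149 × sin 13°
t = 149 × 0.2250 = 33.518 m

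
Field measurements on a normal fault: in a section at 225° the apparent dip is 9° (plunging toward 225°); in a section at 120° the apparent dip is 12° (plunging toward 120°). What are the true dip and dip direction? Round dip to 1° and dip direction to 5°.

true dip 17°, dip direction 165°

The two traces are lines in the plane: v₁ = (sin 225°·cos 9°, cos 225°·cos 9°, −sin 9°), v₂ = (sin 120°·cos 12°, cos 120°·cos 12°, −sin 12°).
n = v₁ × v₂ = (0.069, -0.278, 0.933) (taken with n_z > 0).
True dip = arccos(n_z / |n|) = arccos(0.9561) = 17.0°.
The horizontal component of n points toward azimuth atan2(n_x, n_y) = 166°, the dip direction.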